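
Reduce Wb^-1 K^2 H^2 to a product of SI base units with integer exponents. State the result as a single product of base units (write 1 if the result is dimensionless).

Wb = V·s (flux: a volt is a weber per second),
    = kg·m²·s⁻²·A⁻¹.
So Wb⁻¹ = kg⁻¹·m⁻²·s²·A.
H = Wb/A (inductance = flux per current),
    = kg·m²·s⁻²·A⁻².
So H² = kg²·m⁴·s⁻⁴·A⁻⁴.
Combining: Wb⁻¹·K²·H² = (kg⁻¹·m⁻²·s²·A) · K² · (kg²·m⁴·s⁻⁴·A⁻⁴) = kg·m²·s⁻²·A⁻³·K².

kg·m²·s⁻²·A⁻³·K²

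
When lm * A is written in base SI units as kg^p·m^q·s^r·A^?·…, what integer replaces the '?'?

lm = cd·sr = cd (luminous flux; sr is dimensionless).
Combining: lm·A = cd · A = A·cd.
The exponent of A is 1.

1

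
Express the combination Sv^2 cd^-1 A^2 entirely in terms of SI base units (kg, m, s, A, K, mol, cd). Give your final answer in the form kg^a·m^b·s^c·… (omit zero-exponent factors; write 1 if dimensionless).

Sv = J/kg (equivalent dose = energy per mass),
    = m²·s⁻².
So Sv² = m⁴·s⁻⁴.
Combining: Sv²·cd⁻¹·A² = (m⁴·s⁻⁴) · cd⁻¹ · A² = m⁴·s⁻⁴·A²·cd⁻¹.

m⁴·s⁻⁴·A²·cd⁻¹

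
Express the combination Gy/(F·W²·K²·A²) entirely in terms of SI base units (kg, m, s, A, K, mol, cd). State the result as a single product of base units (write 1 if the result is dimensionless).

F = C/V (capacitance = charge per voltage),
    = A·s/(kg·m²·s⁻³·A⁻¹) (substituting C and V),
    = kg⁻¹·m⁻²·s⁴·A².
So F⁻¹ = kg·m²·s⁻⁴·A⁻².
W = J/s (power = energy per time),
    = kg·m²·s⁻³.
So W⁻² = kg⁻²·m⁻⁴·s⁶.
Gy = J/kg (absorbed dose = energy per mass),
    = m²·s⁻².
Combining: F⁻¹·W⁻²·Gy·K⁻²·A⁻² = (kg·m²·s⁻⁴·A⁻²) · (kg⁻²·m⁻⁴·s⁶) · (m²·s⁻²) · K⁻² · A⁻² = kg⁻¹·A⁻⁴·K⁻².

kg⁻¹·A⁻⁴·K⁻²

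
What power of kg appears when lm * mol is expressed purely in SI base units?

lm = cd·sr = cd (luminous flux; sr is dimensionless).
Combining: lm·mol = cd · mol = mol·cd.
The exponent of kg is 0.

0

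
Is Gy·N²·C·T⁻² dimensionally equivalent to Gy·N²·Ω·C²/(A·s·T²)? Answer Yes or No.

No

Left side:
  Gy = m²·s⁻².
  N = kg·m·s⁻².
  So N² = kg²·m²·s⁻⁴.
  C = s·A.
  T = kg·s⁻²·A⁻¹.
  So T⁻² = kg⁻²·s⁴·A².
  Combining: Gy·N²·C·T⁻² = (m²·s⁻²) · (kg²·m²·s⁻⁴) · (s·A) · (kg⁻²·s⁴·A²) = m⁴·s⁻¹·A³.
Right side:
  Gy = J/kg (absorbed dose = energy per mass),
      = m²·s⁻².
  T = Wb/m² (flux density = flux per area),
      = kg·s⁻²·A⁻¹.
  So T⁻² = kg⁻²·s⁴·A².
  N = kg·m/s² = kg·m·s⁻² (force = mass × acceleration).
  So N² = kg²·m²·s⁻⁴.
  Ω = V/A (resistance = voltage per current),
      = kg·m²·s⁻³·A⁻².
  C = A·s = s·A (charge = current × time).
  So C² = s²·A².
  Combining: A⁻¹·Gy·s⁻¹·T⁻²·N²·Ω·C² = A⁻¹ · (m²·s⁻²) · s⁻¹ · (kg⁻²·s⁴·A²) · (kg²·m²·s⁻⁴) · (kg·m²·s⁻³·A⁻²) · (s²·A²) = kg·m⁶·s⁻⁴·A.
Left is m⁴·s⁻¹·A³; right is kg·m⁶·s⁻⁴·A — different.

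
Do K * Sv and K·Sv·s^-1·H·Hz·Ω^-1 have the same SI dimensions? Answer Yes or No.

No

Left side:
  Sv = J/kg (equivalent dose = energy per mass),
      = m²·s⁻².
  Combining: K·Sv = K · (m²·s⁻²) = m²·s⁻²·K.
Right side:
  Sv = J/kg (equivalent dose = energy per mass),
      = m²·s⁻².
  H = Wb/A (inductance = flux per current),
      = kg·m²·s⁻²·A⁻².
  Hz = 1/s = s⁻¹ (frequency is cycles per second).
  Ω = V/A (resistance = voltage per current),
      = kg·m²·s⁻³·A⁻².
  So Ω⁻¹ = kg⁻¹·m⁻²·s³·A².
  Combining: K·Sv·s⁻¹·H·Hz·Ω⁻¹ = K · (m²·s⁻²) · s⁻¹ · (kg·m²·s⁻²·A⁻²) · s⁻¹ · (kg⁻¹·m⁻²·s³·A²) = m²·s⁻³·K.
Left is m²·s⁻²·K; right is m²·s⁻³·K — different.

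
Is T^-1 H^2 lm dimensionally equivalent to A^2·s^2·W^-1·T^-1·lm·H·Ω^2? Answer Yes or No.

Left side:
  T = Wb/m² (flux density = flux per area),
      = kg·s⁻²·A⁻¹.
  So T⁻¹ = kg⁻¹·s²·A.
  H = Wb/A (inductance = flux per current),
      = kg·m²·s⁻²·A⁻².
  So H² = kg²·m⁴·s⁻⁴·A⁻⁴.
  lm = cd·sr = cd (luminous flux; sr is dimensionless).
  Combining: T⁻¹·H²·lm = (kg⁻¹·s²·A) · (kg²·m⁴·s⁻⁴·A⁻⁴) · cd = kg·m⁴·s⁻²·A⁻³·cd.
Right side:
  W = J/s (power = energy per time),
      = kg·m²·s⁻³.
  So W⁻¹ = kg⁻¹·m⁻²·s³.
  T = Wb/m² (flux density = flux per area),
      = kg·s⁻²·A⁻¹.
  So T⁻¹ = kg⁻¹·s²·A.
  lm = cd·sr = cd (luminous flux; sr is dimensionless).
  H = Wb/A (inductance = flux per current),
      = kg·m²·s⁻²·A⁻².
  Ω = V/A (resistance = voltage per current),
      = kg·m²·s⁻³·A⁻².
  So Ω² = kg²·m⁴·s⁻⁶·A⁻⁴.
  Combining: A²·s²·W⁻¹·T⁻¹·lm·H·Ω² = A² · s² · (kg⁻¹·m⁻²·s³) · (kg⁻¹·s²·A) · cd · (kg·m²·s⁻²·A⁻²) · (kg²·m⁴·s⁻⁶·A⁻⁴) = kg·m⁴·s⁻¹·A⁻³·cd.
Left is kg·m⁴·s⁻²·A⁻³·cd; right is kg·m⁴·s⁻¹·A⁻³·cd — different.

No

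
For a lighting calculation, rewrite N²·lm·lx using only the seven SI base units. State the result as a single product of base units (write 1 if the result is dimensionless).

kg²·s⁻⁴·cd²

N = kg·m·s⁻².
So N² = kg²·m²·s⁻⁴.
lm = cd.
lx = m⁻²·cd.
Combining: N²·lm·lx = (kg²·m²·s⁻⁴) · cd · (m⁻²·cd) = kg²·s⁻⁴·cd².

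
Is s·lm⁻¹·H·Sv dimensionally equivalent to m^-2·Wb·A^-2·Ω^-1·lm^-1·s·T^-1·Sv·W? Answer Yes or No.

No

Left side:
  lm = cd·sr = cd (luminous flux; sr is dimensionless).
  So lm⁻¹ = cd⁻¹.
  H = Wb/A (inductance = flux per current),
      = kg·m²·s⁻²·A⁻².
  Sv = J/kg (equivalent dose = energy per mass),
      = m²·s⁻².
  Combining: s·lm⁻¹·H·Sv = s · cd⁻¹ · (kg·m²·s⁻²·A⁻²) · (m²·s⁻²) = kg·m⁴·s⁻³·A⁻²·cd⁻¹.
Right side:
  Wb = V·s (flux: a volt is a weber per second),
      = kg·m²·s⁻²·A⁻¹.
  Ω = V/A (resistance = voltage per current),
      = kg·m²·s⁻³·A⁻².
  So Ω⁻¹ = kg⁻¹·m⁻²·s³·A².
  lm = cd·sr = cd (luminous flux; sr is dimensionless).
  So lm⁻¹ = cd⁻¹.
  T = Wb/m² (flux density = flux per area),
      = kg·s⁻²·A⁻¹.
  So T⁻¹ = kg⁻¹·s²·A.
  Sv = J/kg (equivalent dose = energy per mass),
      = m²·s⁻².
  W = J/s (power = energy per time),
      = kg·m²·s⁻³.
  Combining: m⁻²·Wb·A⁻²·Ω⁻¹·lm⁻¹·s·T⁻¹·Sv·W = m⁻² · (kg·m²·s⁻²·A⁻¹) · A⁻² · (kg⁻¹·m⁻²·s³·A²) · cd⁻¹ · s · (kg⁻¹·s²·A) · (m²·s⁻²) · (kg·m²·s⁻³) = m²·s⁻¹·cd⁻¹.
Left is kg·m⁴·s⁻³·A⁻²·cd⁻¹; right is m²·s⁻¹·cd⁻¹ — different.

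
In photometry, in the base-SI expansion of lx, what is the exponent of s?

lx = lm/m² (illuminance = luminous flux per area),
    = m⁻²·cd.
The exponent of s is 0.

0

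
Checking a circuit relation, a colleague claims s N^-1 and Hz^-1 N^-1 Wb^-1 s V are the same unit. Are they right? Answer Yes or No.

Left side:
  N = kg·m·s⁻².
  So N⁻¹ = kg⁻¹·m⁻¹·s².
  Combining: s·N⁻¹ = s · (kg⁻¹·m⁻¹·s²) = kg⁻¹·m⁻¹·s³.
Right side:
  Hz = s⁻¹.
  So Hz⁻¹ = s.
  N = kg·m·s⁻².
  So N⁻¹ = kg⁻¹·m⁻¹·s².
  Wb = kg·m²·s⁻²·A⁻¹.
  So Wb⁻¹ = kg⁻¹·m⁻²·s²·A.
  V = kg·m²·s⁻³·A⁻¹.
  Combining: Hz⁻¹·N⁻¹·Wb⁻¹·s·V = s · (kg⁻¹·m⁻¹·s²) · (kg⁻¹·m⁻²·s²·A) · s · (kg·m²·s⁻³·A⁻¹) = kg⁻¹·m⁻¹·s³.
Both reduce to kg⁻¹·m⁻¹·s³.

Yes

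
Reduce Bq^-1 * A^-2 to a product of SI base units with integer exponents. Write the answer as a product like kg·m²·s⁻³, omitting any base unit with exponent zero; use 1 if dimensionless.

s·A⁻²

Bq = s⁻¹.
So Bq⁻¹ = s.
Combining: Bq⁻¹·A⁻² = s · A⁻² = s·A⁻².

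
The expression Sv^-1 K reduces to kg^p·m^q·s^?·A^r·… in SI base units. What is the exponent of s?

2

Sv = m²·s⁻².
So Sv⁻¹ = m⁻²·s².
Combining: Sv⁻¹·K = (m⁻²·s²) · K = m⁻²·s²·K.
The exponent of s is 2.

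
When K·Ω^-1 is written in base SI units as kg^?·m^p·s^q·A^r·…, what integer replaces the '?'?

-1

Ω = V/A (resistance = voltage per current),
    = kg·m²·s⁻³·A⁻².
So Ω⁻¹ = kg⁻¹·m⁻²·s³·A².
Combining: K·Ω⁻¹ = K · (kg⁻¹·m⁻²·s³·A²) = kg⁻¹·m⁻²·s³·A²·K.
The exponent of kg is -1.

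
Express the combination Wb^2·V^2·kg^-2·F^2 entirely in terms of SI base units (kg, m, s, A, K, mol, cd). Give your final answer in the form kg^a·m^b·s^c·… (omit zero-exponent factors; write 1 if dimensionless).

m⁴·s⁻²

Wb = kg·m²·s⁻²·A⁻¹.
So Wb² = kg²·m⁴·s⁻⁴·A⁻².
V = kg·m²·s⁻³·A⁻¹.
So V² = kg²·m⁴·s⁻⁶·A⁻².
F = kg⁻¹·m⁻²·s⁴·A².
So F² = kg⁻²·m⁻⁴·s⁸·A⁴.
Combining: Wb²·V²·kg⁻²·F² = (kg²·m⁴·s⁻⁴·A⁻²) · (kg²·m⁴·s⁻⁶·A⁻²) · kg⁻² · (kg⁻²·m⁻⁴·s⁸·A⁴) = m⁴·s⁻².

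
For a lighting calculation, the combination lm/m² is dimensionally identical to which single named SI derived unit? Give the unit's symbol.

lm = cd.
Combining: lm·m⁻² = cd · m⁻² = m⁻²·cd.
m⁻²·cd is the base-SI form of the lux.

lx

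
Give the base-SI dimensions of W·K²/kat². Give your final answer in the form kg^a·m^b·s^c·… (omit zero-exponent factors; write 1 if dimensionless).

W = J/s (power = energy per time),
    = kg·m²·s⁻³.
kat = mol/s = s⁻¹·mol (catalytic activity).
So kat⁻² = s²·mol⁻².
Combining: W·K²·kat⁻² = (kg·m²·s⁻³) · K² · (s²·mol⁻²) = kg·m²·s⁻¹·K²·mol⁻².

kg·m²·s⁻¹·K²·mol⁻²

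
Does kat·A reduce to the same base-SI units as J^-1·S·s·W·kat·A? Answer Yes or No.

No

Left side:
  kat = mol/s = s⁻¹·mol (catalytic activity).
  Combining: kat·A = (s⁻¹·mol) · A = s⁻¹·A·mol.
Right side:
  J = kg·m²·s⁻².
  So J⁻¹ = kg⁻¹·m⁻²·s².
  S = kg⁻¹·m⁻²·s³·A².
  W = kg·m²·s⁻³.
  kat = s⁻¹·mol.
  Combining: J⁻¹·S·s·W·kat·A = (kg⁻¹·m⁻²·s²) · (kg⁻¹·m⁻²·s³·A²) · s · (kg·m²·s⁻³) · (s⁻¹·mol) · A = kg⁻¹·m⁻²·s²·A³·mol.
Left is s⁻¹·A·mol; right is kg⁻¹·m⁻²·s²·A³·mol — different.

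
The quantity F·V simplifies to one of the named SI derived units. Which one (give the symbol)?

C

F = kg⁻¹·m⁻²·s⁴·A².
V = kg·m²·s⁻³·A⁻¹.
Combining: F·V = (kg⁻¹·m⁻²·s⁴·A²) · (kg·m²·s⁻³·A⁻¹) = s·A.
s·A is the base-SI form of the coulomb.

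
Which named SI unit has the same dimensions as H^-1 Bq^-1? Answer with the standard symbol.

S

H = Wb/A (inductance = flux per current),
    = kg·m²·s⁻²·A⁻².
So H⁻¹ = kg⁻¹·m⁻²·s²·A².
Bq = 1/s = s⁻¹ (activity is decays per second).
So Bq⁻¹ = s.
Combining: H⁻¹·Bq⁻¹ = (kg⁻¹·m⁻²·s²·A²) · s = kg⁻¹·m⁻²·s³·A².
kg⁻¹·m⁻²·s³·A² is the base-SI form of the siemens.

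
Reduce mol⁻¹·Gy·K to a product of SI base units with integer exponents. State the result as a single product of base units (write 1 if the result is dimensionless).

m²·s⁻²·K·mol⁻¹

Gy = J/kg (absorbed dose = energy per mass),
    = m²·s⁻².
Combining: mol⁻¹·Gy·K = mol⁻¹ · (m²·s⁻²) · K = m²·s⁻²·K·mol⁻¹.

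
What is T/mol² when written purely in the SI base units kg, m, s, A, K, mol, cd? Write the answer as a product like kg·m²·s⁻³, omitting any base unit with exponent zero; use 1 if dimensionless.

T = Wb/m² (flux density = flux per area),
    = kg·s⁻²·A⁻¹.
Combining: T·mol⁻² = (kg·s⁻²·A⁻¹) · mol⁻² = kg·s⁻²·A⁻¹·mol⁻².

kg·s⁻²·A⁻¹·mol⁻²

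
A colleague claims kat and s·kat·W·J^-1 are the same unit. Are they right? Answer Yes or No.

Yes

Left side:
  kat = mol/s = s⁻¹·mol (catalytic activity).
Right side:
  kat = mol/s = s⁻¹·mol (catalytic activity).
  W = J/s (power = energy per time),
      = kg·m²·s⁻³.
  J = N·m (work = force × distance),
      = kg·m²·s⁻².
  So J⁻¹ = kg⁻¹·m⁻²·s².
  Combining: s·kat·W·J⁻¹ = s · (s⁻¹·mol) · (kg·m²·s⁻³) · (kg⁻¹·m⁻²·s²) = s⁻¹·mol.
Both reduce to s⁻¹·mol.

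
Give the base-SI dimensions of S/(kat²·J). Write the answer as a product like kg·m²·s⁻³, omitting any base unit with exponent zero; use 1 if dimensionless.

kg⁻²·m⁻⁴·s⁷·A²·mol⁻²

S = kg⁻¹·m⁻²·s³·A².
kat = s⁻¹·mol.
So kat⁻² = s²·mol⁻².
J = kg·m²·s⁻².
So J⁻¹ = kg⁻¹·m⁻²·s².
Combining: S·kat⁻²·J⁻¹ = (kg⁻¹·m⁻²·s³·A²) · (s²·mol⁻²) · (kg⁻¹·m⁻²·s²) = kg⁻²·m⁻⁴·s⁷·A²·mol⁻².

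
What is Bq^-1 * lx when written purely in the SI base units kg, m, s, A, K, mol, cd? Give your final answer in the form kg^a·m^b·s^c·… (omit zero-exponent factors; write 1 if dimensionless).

m⁻²·s·cd

Bq = s⁻¹.
So Bq⁻¹ = s.
lx = m⁻²·cd.
Combining: Bq⁻¹·lx = s · (m⁻²·cd) = m⁻²·s·cd.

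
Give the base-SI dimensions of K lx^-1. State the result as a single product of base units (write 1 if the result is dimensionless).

lx = m⁻²·cd.
So lx⁻¹ = m²·cd⁻¹.
Combining: K·lx⁻¹ = K · (m²·cd⁻¹) = m²·K·cd⁻¹.

m²·K·cd⁻¹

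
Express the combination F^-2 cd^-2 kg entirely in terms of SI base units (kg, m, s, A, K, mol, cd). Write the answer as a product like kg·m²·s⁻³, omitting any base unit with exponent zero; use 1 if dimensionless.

F = C/V (capacitance = charge per voltage),
    = A·s/(kg·m²·s⁻³·A⁻¹) (substituting C and V),
    = kg⁻¹·m⁻²·s⁴·A².
So F⁻² = kg²·m⁴·s⁻⁸·A⁻⁴.
Combining: F⁻²·cd⁻²·kg = (kg²·m⁴·s⁻⁸·A⁻⁴) · cd⁻² · kg = kg³·m⁴·s⁻⁸·A⁻⁴·cd⁻².

kg³·m⁴·s⁻⁸·A⁻⁴·cd⁻²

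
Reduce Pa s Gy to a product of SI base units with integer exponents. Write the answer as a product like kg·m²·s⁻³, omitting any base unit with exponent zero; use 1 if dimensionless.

Pa = N/m² (pressure = force per area),
    = kg·m⁻¹·s⁻².
Gy = J/kg (absorbed dose = energy per mass),
    = m²·s⁻².
Combining: Pa·s·Gy = (kg·m⁻¹·s⁻²) · s · (m²·s⁻²) = kg·m·s⁻³.

kg·m·s⁻³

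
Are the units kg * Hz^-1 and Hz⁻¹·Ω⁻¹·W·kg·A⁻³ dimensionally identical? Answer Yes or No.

No

Left side:
  Hz = 1/s = s⁻¹ (frequency is cycles per second).
  So Hz⁻¹ = s.
  Combining: kg·Hz⁻¹ = kg · s = kg·s.
Right side:
  Hz = 1/s = s⁻¹ (frequency is cycles per second).
  So Hz⁻¹ = s.
  Ω = V/A (resistance = voltage per current),
      = kg·m²·s⁻³·A⁻².
  So Ω⁻¹ = kg⁻¹·m⁻²·s³·A².
  W = J/s (power = energy per time),
      = kg·m²·s⁻³.
  Combining: Hz⁻¹·Ω⁻¹·W·kg·A⁻³ = s · (kg⁻¹·m⁻²·s³·A²) · (kg·m²·s⁻³) · kg · A⁻³ = kg·s·A⁻¹.
Left is kg·s; right is kg·s·A⁻¹ — different.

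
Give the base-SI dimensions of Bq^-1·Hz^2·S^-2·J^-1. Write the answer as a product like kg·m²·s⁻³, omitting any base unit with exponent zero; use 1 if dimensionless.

Bq = 1/s = s⁻¹ (activity is decays per second).
So Bq⁻¹ = s.
Hz = 1/s = s⁻¹ (frequency is cycles per second).
So Hz² = s⁻².
S = 1/Ω (conductance is reciprocal resistance),
    = kg⁻¹·m⁻²·s³·A².
So S⁻² = kg²·m⁴·s⁻⁶·A⁻⁴.
J = N·m (work = force × distance),
    = kg·m²·s⁻².
So J⁻¹ = kg⁻¹·m⁻²·s².
Combining: Bq⁻¹·Hz²·S⁻²·J⁻¹ = s · s⁻² · (kg²·m⁴·s⁻⁶·A⁻⁴) · (kg⁻¹·m⁻²·s²) = kg·m²·s⁻⁵·A⁻⁴.

kg·m²·s⁻⁵·A⁻⁴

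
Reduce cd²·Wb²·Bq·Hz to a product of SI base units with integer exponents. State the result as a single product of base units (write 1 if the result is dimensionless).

Wb = kg·m²·s⁻²·A⁻¹.
So Wb² = kg²·m⁴·s⁻⁴·A⁻².
Bq = s⁻¹.
Hz = s⁻¹.
Combining: cd²·Wb²·Bq·Hz = cd² · (kg²·m⁴·s⁻⁴·A⁻²) · s⁻¹ · s⁻¹ = kg²·m⁴·s⁻⁶·A⁻²·cd².

kg²·m⁴·s⁻⁶·A⁻²·cd²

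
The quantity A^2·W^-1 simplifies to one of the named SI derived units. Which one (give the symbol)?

W = J/s (power = energy per time),
    = kg·m²·s⁻³.
So W⁻¹ = kg⁻¹·m⁻²·s³.
Combining: A²·W⁻¹ = A² · (kg⁻¹·m⁻²·s³) = kg⁻¹·m⁻²·s³·A².
kg⁻¹·m⁻²·s³·A² is the base-SI form of the siemens.

S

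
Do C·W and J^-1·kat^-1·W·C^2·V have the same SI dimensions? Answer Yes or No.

Left side:
  C = A·s = s·A (charge = current × time).
  W = J/s (power = energy per time),
      = kg·m²·s⁻³.
  Combining: C·W = (s·A) · (kg·m²·s⁻³) = kg·m²·s⁻²·A.
Right side:
  J = kg·m²·s⁻².
  So J⁻¹ = kg⁻¹·m⁻²·s².
  kat = s⁻¹·mol.
  So kat⁻¹ = s·mol⁻¹.
  W = kg·m²·s⁻³.
  C = s·A.
  So C² = s²·A².
  V = kg·m²·s⁻³·A⁻¹.
  Combining: J⁻¹·kat⁻¹·W·C²·V = (kg⁻¹·m⁻²·s²) · (s·mol⁻¹) · (kg·m²·s⁻³) · (s²·A²) · (kg·m²·s⁻³·A⁻¹) = kg·m²·s⁻¹·A·mol⁻¹.
Left is kg·m²·s⁻²·A; right is kg·m²·s⁻¹·A·mol⁻¹ — different.

No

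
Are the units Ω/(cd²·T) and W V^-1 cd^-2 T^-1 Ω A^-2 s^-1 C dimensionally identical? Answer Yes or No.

Yes

Left side:
  T = Wb/m² (flux density = flux per area),
      = kg·s⁻²·A⁻¹.
  So T⁻¹ = kg⁻¹·s²·A.
  Ω = V/A (resistance = voltage per current),
      = kg·m²·s⁻³·A⁻².
  Combining: cd⁻²·T⁻¹·Ω = cd⁻² · (kg⁻¹·s²·A) · (kg·m²·s⁻³·A⁻²) = m²·s⁻¹·A⁻¹·cd⁻².
Right side:
  W = J/s (power = energy per time),
      = kg·m²·s⁻³.
  V = W/A (potential = power per current),
      = kg·m²·s⁻³·A⁻¹.
  So V⁻¹ = kg⁻¹·m⁻²·s³·A.
  T = Wb/m² (flux density = flux per area),
      = kg·s⁻²·A⁻¹.
  So T⁻¹ = kg⁻¹·s²·A.
  Ω = V/A (resistance = voltage per current),
      = kg·m²·s⁻³·A⁻².
  C = A·s = s·A (charge = current × time).
  Combining: W·V⁻¹·cd⁻²·T⁻¹·Ω·A⁻²·s⁻¹·C = (kg·m²·s⁻³) · (kg⁻¹·m⁻²·s³·A) · cd⁻² · (kg⁻¹·s²·A) · (kg·m²·s⁻³·A⁻²) · A⁻² · s⁻¹ · (s·A) = m²·s⁻¹·A⁻¹·cd⁻².
Both reduce to m²·s⁻¹·A⁻¹·cd⁻².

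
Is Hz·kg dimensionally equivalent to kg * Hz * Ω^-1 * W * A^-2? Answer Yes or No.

Left side:
  Hz = 1/s = s⁻¹ (frequency is cycles per second).
  Combining: Hz·kg = s⁻¹ · kg = kg·s⁻¹.
Right side:
  Hz = s⁻¹.
  Ω = kg·m²·s⁻³·A⁻².
  So Ω⁻¹ = kg⁻¹·m⁻²·s³·A².
  W = kg·m²·s⁻³.
  Combining: kg·Hz·Ω⁻¹·W·A⁻² = kg · s⁻¹ · (kg⁻¹·m⁻²·s³·A²) · (kg·m²·s⁻³) · A⁻² = kg·s⁻¹.
Both reduce to kg·s⁻¹.

Yes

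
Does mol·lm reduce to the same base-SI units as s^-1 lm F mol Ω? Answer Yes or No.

Left side:
  lm = cd·sr = cd (luminous flux; sr is dimensionless).
  Combining: mol·lm = mol · cd = mol·cd.
Right side:
  lm = cd·sr = cd (luminous flux; sr is dimensionless).
  F = C/V (capacitance = charge per voltage),
      = A·s/(kg·m²·s⁻³·A⁻¹) (substituting C and V),
      = kg⁻¹·m⁻²·s⁴·A².
  Ω = V/A (resistance = voltage per current),
      = kg·m²·s⁻³·A⁻².
  Combining: s⁻¹·lm·F·mol·Ω = s⁻¹ · cd · (kg⁻¹·m⁻²·s⁴·A²) · mol · (kg·m²·s⁻³·A⁻²) = mol·cd.
Both reduce to mol·cd.

Yes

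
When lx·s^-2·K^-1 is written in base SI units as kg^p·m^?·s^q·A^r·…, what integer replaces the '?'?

-2

lx = lm/m² (illuminance = luminous flux per area),
    = m⁻²·cd.
Combining: lx·s⁻²·K⁻¹ = (m⁻²·cd) · s⁻² · K⁻¹ = m⁻²·s⁻²·K⁻¹·cd.
The exponent of m is -2.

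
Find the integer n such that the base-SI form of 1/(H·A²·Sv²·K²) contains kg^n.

H = kg·m²·s⁻²·A⁻².
So H⁻¹ = kg⁻¹·m⁻²·s²·A².
Sv = m²·s⁻².
So Sv⁻² = m⁻⁴·s⁴.
Combining: H⁻¹·A⁻²·Sv⁻²·K⁻² = (kg⁻¹·m⁻²·s²·A²) · A⁻² · (m⁻⁴·s⁴) · K⁻² = kg⁻¹·m⁻⁶·s⁶·K⁻².
The exponent of kg is -1.

-1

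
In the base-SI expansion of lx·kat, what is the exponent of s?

lx = lm/m² (illuminance = luminous flux per area),
    = m⁻²·cd.
kat = mol/s = s⁻¹·mol (catalytic activity).
Combining: lx·kat = (m⁻²·cd) · (s⁻¹·mol) = m⁻²·s⁻¹·mol·cd.
The exponent of s is -1.

-1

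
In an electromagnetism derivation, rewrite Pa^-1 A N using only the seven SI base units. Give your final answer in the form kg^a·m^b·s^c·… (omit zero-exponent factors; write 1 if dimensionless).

m²·A

Pa = kg·m⁻¹·s⁻².
So Pa⁻¹ = kg⁻¹·m·s².
N = kg·m·s⁻².
Combining: Pa⁻¹·A·N = (kg⁻¹·m·s²) · A · (kg·m·s⁻²) = m²·A.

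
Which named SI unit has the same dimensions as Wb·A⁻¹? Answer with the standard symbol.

Wb = kg·m²·s⁻²·A⁻¹.
Combining: Wb·A⁻¹ = (kg·m²·s⁻²·A⁻¹) · A⁻¹ = kg·m²·s⁻²·A⁻².
kg·m²·s⁻²·A⁻² is the base-SI form of the henry.

H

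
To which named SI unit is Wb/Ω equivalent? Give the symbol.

Ω = V/A (resistance = voltage per current),
    = kg·m²·s⁻³·A⁻².
So Ω⁻¹ = kg⁻¹·m⁻²·s³·A².
Wb = V·s (flux: a volt is a weber per second),
    = kg·m²·s⁻²·A⁻¹.
Combining: Ω⁻¹·Wb = (kg⁻¹·m⁻²·s³·A²) · (kg·m²·s⁻²·A⁻¹) = s·A.
s·A is the base-SI form of the coulomb.

C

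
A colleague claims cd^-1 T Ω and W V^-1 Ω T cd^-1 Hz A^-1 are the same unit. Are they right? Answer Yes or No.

Left side:
  T = kg·s⁻²·A⁻¹.
  Ω = kg·m²·s⁻³·A⁻².
  Combining: cd⁻¹·T·Ω = cd⁻¹ · (kg·s⁻²·A⁻¹) · (kg·m²·s⁻³·A⁻²) = kg²·m²·s⁻⁵·A⁻³·cd⁻¹.
Right side:
  W = J/s (power = energy per time),
      = kg·m²·s⁻³.
  V = W/A (potential = power per current),
      = kg·m²·s⁻³·A⁻¹.
  So V⁻¹ = kg⁻¹·m⁻²·s³·A.
  Ω = V/A (resistance = voltage per current),
      = kg·m²·s⁻³·A⁻².
  T = Wb/m² (flux density = flux per area),
      = kg·s⁻²·A⁻¹.
  Hz = 1/s = s⁻¹ (frequency is cycles per second).
  Combining: W·V⁻¹·Ω·T·cd⁻¹·Hz·A⁻¹ = (kg·m²·s⁻³) · (kg⁻¹·m⁻²·s³·A) · (kg·m²·s⁻³·A⁻²) · (kg·s⁻²·A⁻¹) · cd⁻¹ · s⁻¹ · A⁻¹ = kg²·m²·s⁻⁶·A⁻³·cd⁻¹.
Left is kg²·m²·s⁻⁵·A⁻³·cd⁻¹; right is kg²·m²·s⁻⁶·A⁻³·cd⁻¹ — different.

No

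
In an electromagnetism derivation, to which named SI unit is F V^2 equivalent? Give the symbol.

J

F = C/V (capacitance = charge per voltage),
    = A·s/(kg·m²·s⁻³·A⁻¹) (substituting C and V),
    = kg⁻¹·m⁻²·s⁴·A².
V = W/A (potential = power per current),
    = kg·m²·s⁻³·A⁻¹.
So V² = kg²·m⁴·s⁻⁶·A⁻².
Combining: F·V² = (kg⁻¹·m⁻²·s⁴·A²) · (kg²·m⁴·s⁻⁶·A⁻²) = kg·m²·s⁻².
kg·m²·s⁻² is the base-SI form of the joule.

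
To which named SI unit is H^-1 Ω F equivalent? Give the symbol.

H = kg·m²·s⁻²·A⁻².
So H⁻¹ = kg⁻¹·m⁻²·s²·A².
Ω = kg·m²·s⁻³·A⁻².
F = kg⁻¹·m⁻²·s⁴·A².
Combining: H⁻¹·Ω·F = (kg⁻¹·m⁻²·s²·A²) · (kg·m²·s⁻³·A⁻²) · (kg⁻¹·m⁻²·s⁴·A²) = kg⁻¹·m⁻²·s³·A².
kg⁻¹·m⁻²·s³·A² is the base-SI form of the siemens.

S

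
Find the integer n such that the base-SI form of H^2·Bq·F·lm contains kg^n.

H = Wb/A (inductance = flux per current),
    = kg·m²·s⁻²·A⁻².
So H² = kg²·m⁴·s⁻⁴·A⁻⁴.
Bq = 1/s = s⁻¹ (activity is decays per second).
F = C/V (capacitance = charge per voltage),
    = A·s/(kg·m²·s⁻³·A⁻¹) (substituting C and V),
    = kg⁻¹·m⁻²·s⁴·A².
lm = cd·sr = cd (luminous flux; sr is dimensionless).
Combining: H²·Bq·F·lm = (kg²·m⁴·s⁻⁴·A⁻⁴) · s⁻¹ · (kg⁻¹·m⁻²·s⁴·A²) · cd = kg·m²·s⁻¹·A⁻²·cd.
The exponent of kg is 1.

1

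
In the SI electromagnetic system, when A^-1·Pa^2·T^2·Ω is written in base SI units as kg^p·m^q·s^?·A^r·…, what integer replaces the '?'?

Pa = N/m² (pressure = force per area),
    = kg·m⁻¹·s⁻².
So Pa² = kg²·m⁻²·s⁻⁴.
T = Wb/m² (flux density = flux per area),
    = kg·s⁻²·A⁻¹.
So T² = kg²·s⁻⁴·A⁻².
Ω = V/A (resistance = voltage per current),
    = kg·m²·s⁻³·A⁻².
Combining: A⁻¹·Pa²·T²·Ω = A⁻¹ · (kg²·m⁻²·s⁻⁴) · (kg²·s⁻⁴·A⁻²) · (kg·m²·s⁻³·A⁻²) = kg⁵·s⁻¹¹·A⁻⁵.
The exponent of s is -11.

-11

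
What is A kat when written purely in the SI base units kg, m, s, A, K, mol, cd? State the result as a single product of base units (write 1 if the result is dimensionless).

s⁻¹·A·mol

kat = s⁻¹·mol.
Combining: A·kat = A · (s⁻¹·mol) = s⁻¹·A·mol.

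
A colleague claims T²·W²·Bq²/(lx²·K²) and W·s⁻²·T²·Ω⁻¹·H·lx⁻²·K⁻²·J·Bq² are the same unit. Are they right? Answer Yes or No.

Left side:
  lx = lm/m² (illuminance = luminous flux per area),
      = m⁻²·cd.
  So lx⁻² = m⁴·cd⁻².
  T = Wb/m² (flux density = flux per area),
      = kg·s⁻²·A⁻¹.
  So T² = kg²·s⁻⁴·A⁻².
  W = J/s (power = energy per time),
      = kg·m²·s⁻³.
  So W² = kg²·m⁴·s⁻⁶.
  Bq = 1/s = s⁻¹ (activity is decays per second).
  So Bq² = s⁻².
  Combining: lx⁻²·K⁻²·T²·W²·Bq² = (m⁴·cd⁻²) · K⁻² · (kg²·s⁻⁴·A⁻²) · (kg²·m⁴·s⁻⁶) · s⁻² = kg⁴·m⁸·s⁻¹²·A⁻²·K⁻²·cd⁻².
Right side:
  W = J/s (power = energy per time),
      = kg·m²·s⁻³.
  T = Wb/m² (flux density = flux per area),
      = kg·s⁻²·A⁻¹.
  So T² = kg²·s⁻⁴·A⁻².
  Ω = V/A (resistance = voltage per current),
      = kg·m²·s⁻³·A⁻².
  So Ω⁻¹ = kg⁻¹·m⁻²·s³·A².
  H = Wb/A (inductance = flux per current),
      = kg·m²·s⁻²·A⁻².
  lx = lm/m² (illuminance = luminous flux per area),
      = m⁻²·cd.
  So lx⁻² = m⁴·cd⁻².
  J = N·m (work = force × distance),
      = kg·m²·s⁻².
  Bq = 1/s = s⁻¹ (activity is decays per second).
  So Bq² = s⁻².
  Combining: W·s⁻²·T²·Ω⁻¹·H·lx⁻²·K⁻²·J·Bq² = (kg·m²·s⁻³) · s⁻² · (kg²·s⁻⁴·A⁻²) · (kg⁻¹·m⁻²·s³·A²) · (kg·m²·s⁻²·A⁻²) · (m⁴·cd⁻²) · K⁻² · (kg·m²·s⁻²) · s⁻² = kg⁴·m⁸·s⁻¹²·A⁻²·K⁻²·cd⁻².
Both reduce to kg⁴·m⁸·s⁻¹²·A⁻²·K⁻²·cd⁻².

Yes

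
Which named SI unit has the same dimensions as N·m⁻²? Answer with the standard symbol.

N = kg·m/s² = kg·m·s⁻² (force = mass × acceleration).
Combining: N·m⁻² = (kg·m·s⁻²) · m⁻² = kg·m⁻¹·s⁻².
kg·m⁻¹·s⁻² is the base-SI form of the pascal.

Pa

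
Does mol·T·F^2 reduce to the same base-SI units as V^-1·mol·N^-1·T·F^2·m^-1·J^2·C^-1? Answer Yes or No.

Left side:
  T = kg·s⁻²·A⁻¹.
  F = kg⁻¹·m⁻²·s⁴·A².
  So F² = kg⁻²·m⁻⁴·s⁸·A⁴.
  Combining: mol·T·F² = mol · (kg·s⁻²·A⁻¹) · (kg⁻²·m⁻⁴·s⁸·A⁴) = kg⁻¹·m⁻⁴·s⁶·A³·mol.
Right side:
  V = W/A (potential = power per current),
      = kg·m²·s⁻³·A⁻¹.
  So V⁻¹ = kg⁻¹·m⁻²·s³·A.
  N = kg·m/s² = kg·m·s⁻² (force = mass × acceleration).
  So N⁻¹ = kg⁻¹·m⁻¹·s².
  T = Wb/m² (flux density = flux per area),
      = kg·s⁻²·A⁻¹.
  F = C/V (capacitance = charge per voltage),
      = A·s/(kg·m²·s⁻³·A⁻¹) (substituting C and V),
      = kg⁻¹·m⁻²·s⁴·A².
  So F² = kg⁻²·m⁻⁴·s⁸·A⁴.
  J = N·m (work = force × distance),
      = kg·m²·s⁻².
  So J² = kg²·m⁴·s⁻⁴.
  C = A·s = s·A (charge = current × time).
  So C⁻¹ = s⁻¹·A⁻¹.
  Combining: V⁻¹·mol·N⁻¹·T·F²·m⁻¹·J²·C⁻¹ = (kg⁻¹·m⁻²·s³·A) · mol · (kg⁻¹·m⁻¹·s²) · (kg·s⁻²·A⁻¹) · (kg⁻²·m⁻⁴·s⁸·A⁴) · m⁻¹ · (kg²·m⁴·s⁻⁴) · (s⁻¹·A⁻¹) = kg⁻¹·m⁻⁴·s⁶·A³·mol.
Both reduce to kg⁻¹·m⁻⁴·s⁶·A³·mol.

Yes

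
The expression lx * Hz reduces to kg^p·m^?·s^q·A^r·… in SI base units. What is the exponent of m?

lx = m⁻²·cd.
Hz = s⁻¹.
Combining: lx·Hz = (m⁻²·cd) · s⁻¹ = m⁻²·s⁻¹·cd.
The exponent of m is -2.

-2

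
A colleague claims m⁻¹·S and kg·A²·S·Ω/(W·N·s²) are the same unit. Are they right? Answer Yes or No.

Yes

Left side:
  S = kg⁻¹·m⁻²·s³·A².
  Combining: m⁻¹·S = m⁻¹ · (kg⁻¹·m⁻²·s³·A²) = kg⁻¹·m⁻³·s³·A².
Right side:
  W = J/s (power = energy per time),
      = kg·m²·s⁻³.
  So W⁻¹ = kg⁻¹·m⁻²·s³.
  N = kg·m/s² = kg·m·s⁻² (force = mass × acceleration).
  So N⁻¹ = kg⁻¹·m⁻¹·s².
  S = 1/Ω (conductance is reciprocal resistance),
      = kg⁻¹·m⁻²·s³·A².
  Ω = V/A (resistance = voltage per current),
      = kg·m²·s⁻³·A⁻².
  Combining: W⁻¹·kg·A²·N⁻¹·s⁻²·S·Ω = (kg⁻¹·m⁻²·s³) · kg · A² · (kg⁻¹·m⁻¹·s²) · s⁻² · (kg⁻¹·m⁻²·s³·A²) · (kg·m²·s⁻³·A⁻²) = kg⁻¹·m⁻³·s³·A².
Both reduce to kg⁻¹·m⁻³·s³·A².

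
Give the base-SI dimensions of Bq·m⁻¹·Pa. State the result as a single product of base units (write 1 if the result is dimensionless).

kg·m⁻²·s⁻³

Bq = 1/s = s⁻¹ (activity is decays per second).
Pa = N/m² (pressure = force per area),
    = kg·m⁻¹·s⁻².
Combining: Bq·m⁻¹·Pa = s⁻¹ · m⁻¹ · (kg·m⁻¹·s⁻²) = kg·m⁻²·s⁻³.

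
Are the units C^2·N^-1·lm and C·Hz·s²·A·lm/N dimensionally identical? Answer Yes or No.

Left side:
  C = A·s = s·A (charge = current × time).
  So C² = s²·A².
  N = kg·m/s² = kg·m·s⁻² (force = mass × acceleration).
  So N⁻¹ = kg⁻¹·m⁻¹·s².
  lm = cd·sr = cd (luminous flux; sr is dimensionless).
  Combining: C²·N⁻¹·lm = (s²·A²) · (kg⁻¹·m⁻¹·s²) · cd = kg⁻¹·m⁻¹·s⁴·A²·cd.
Right side:
  C = A·s = s·A (charge = current × time).
  Hz = 1/s = s⁻¹ (frequency is cycles per second).
  N = kg·m/s² = kg·m·s⁻² (force = mass × acceleration).
  So N⁻¹ = kg⁻¹·m⁻¹·s².
  lm = cd·sr = cd (luminous flux; sr is dimensionless).
  Combining: C·Hz·N⁻¹·s²·A·lm = (s·A) · s⁻¹ · (kg⁻¹·m⁻¹·s²) · s² · A · cd = kg⁻¹·m⁻¹·s⁴·A²·cd.
Both reduce to kg⁻¹·m⁻¹·s⁴·A²·cd.

Yes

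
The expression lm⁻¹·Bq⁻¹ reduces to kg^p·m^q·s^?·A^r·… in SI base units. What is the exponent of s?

1

lm = cd.
So lm⁻¹ = cd⁻¹.
Bq = s⁻¹.
So Bq⁻¹ = s.
Combining: lm⁻¹·Bq⁻¹ = cd⁻¹ · s = s·cd⁻¹.
The exponent of s is 1.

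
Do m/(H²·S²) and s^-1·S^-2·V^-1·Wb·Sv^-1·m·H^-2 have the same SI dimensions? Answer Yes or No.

Left side:
  H = Wb/A (inductance = flux per current),
      = kg·m²·s⁻²·A⁻².
  So H⁻² = kg⁻²·m⁻⁴·s⁴·A⁴.
  S = 1/Ω (conductance is reciprocal resistance),
      = kg⁻¹·m⁻²·s³·A².
  So S⁻² = kg²·m⁴·s⁻⁶·A⁻⁴.
  Combining: H⁻²·m·S⁻² = (kg⁻²·m⁻⁴·s⁴·A⁴) · m · (kg²·m⁴·s⁻⁶·A⁻⁴) = m·s⁻².
Right side:
  S = 1/Ω (conductance is reciprocal resistance),
      = kg⁻¹·m⁻²·s³·A².
  So S⁻² = kg²·m⁴·s⁻⁶·A⁻⁴.
  V = W/A (potential = power per current),
      = kg·m²·s⁻³·A⁻¹.
  So V⁻¹ = kg⁻¹·m⁻²·s³·A.
  Wb = V·s (flux: a volt is a weber per second),
      = kg·m²·s⁻²·A⁻¹.
  Sv = J/kg (equivalent dose = energy per mass),
      = m²·s⁻².
  So Sv⁻¹ = m⁻²·s².
  H = Wb/A (inductance = flux per current),
      = kg·m²·s⁻²·A⁻².
  So H⁻² = kg⁻²·m⁻⁴·s⁴·A⁴.
  Combining: s⁻¹·S⁻²·V⁻¹·Wb·Sv⁻¹·m·H⁻² = s⁻¹ · (kg²·m⁴·s⁻⁶·A⁻⁴) · (kg⁻¹·m⁻²·s³·A) · (kg·m²·s⁻²·A⁻¹) · (m⁻²·s²) · m · (kg⁻²·m⁻⁴·s⁴·A⁴) = m⁻¹.
Left is m·s⁻²; right is m⁻¹ — different.

No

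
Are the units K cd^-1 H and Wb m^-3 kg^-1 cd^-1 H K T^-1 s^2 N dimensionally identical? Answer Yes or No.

Yes

Left side:
  H = kg·m²·s⁻²·A⁻².
  Combining: K·cd⁻¹·H = K · cd⁻¹ · (kg·m²·s⁻²·A⁻²) = kg·m²·s⁻²·A⁻²·K·cd⁻¹.
Right side:
  Wb = V·s (flux: a volt is a weber per second),
      = kg·m²·s⁻²·A⁻¹.
  H = Wb/A (inductance = flux per current),
      = kg·m²·s⁻²·A⁻².
  T = Wb/m² (flux density = flux per area),
      = kg·s⁻²·A⁻¹.
  So T⁻¹ = kg⁻¹·s²·A.
  N = kg·m/s² = kg·m·s⁻² (force = mass × acceleration).
  Combining: Wb·m⁻³·kg⁻¹·cd⁻¹·H·K·T⁻¹·s²·N = (kg·m²·s⁻²·A⁻¹) · m⁻³ · kg⁻¹ · cd⁻¹ · (kg·m²·s⁻²·A⁻²) · K · (kg⁻¹·s²·A) · s² · (kg·m·s⁻²) = kg·m²·s⁻²·A⁻²·K·cd⁻¹.
Both reduce to kg·m²·s⁻²·A⁻²·K·cd⁻¹.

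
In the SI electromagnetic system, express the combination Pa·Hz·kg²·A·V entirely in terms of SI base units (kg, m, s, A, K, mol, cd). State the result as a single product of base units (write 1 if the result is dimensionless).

kg⁴·m·s⁻⁶

Pa = kg·m⁻¹·s⁻².
Hz = s⁻¹.
V = kg·m²·s⁻³·A⁻¹.
Combining: Pa·Hz·kg²·A·V = (kg·m⁻¹·s⁻²) · s⁻¹ · kg² · A · (kg·m²·s⁻³·A⁻¹) = kg⁴·m·s⁻⁶.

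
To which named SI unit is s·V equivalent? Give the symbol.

V = kg·m²·s⁻³·A⁻¹.
Combining: s·V = s · (kg·m²·s⁻³·A⁻¹) = kg·m²·s⁻²·A⁻¹.
kg·m²·s⁻²·A⁻¹ is the base-SI form of the weber.

Wb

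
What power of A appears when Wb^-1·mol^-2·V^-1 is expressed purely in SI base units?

Wb = kg·m²·s⁻²·A⁻¹.
So Wb⁻¹ = kg⁻¹·m⁻²·s²·A.
V = kg·m²·s⁻³·A⁻¹.
So V⁻¹ = kg⁻¹·m⁻²·s³·A.
Combining: Wb⁻¹·mol⁻²·V⁻¹ = (kg⁻¹·m⁻²·s²·A) · mol⁻² · (kg⁻¹·m⁻²·s³·A) = kg⁻²·m⁻⁴·s⁵·A²·mol⁻².
The exponent of A is 2.

2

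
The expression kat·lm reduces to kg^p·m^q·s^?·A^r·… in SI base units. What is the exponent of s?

kat = s⁻¹·mol.
lm = cd.
Combining: kat·lm = (s⁻¹·mol) · cd = s⁻¹·mol·cd.
The exponent of s is -1.

-1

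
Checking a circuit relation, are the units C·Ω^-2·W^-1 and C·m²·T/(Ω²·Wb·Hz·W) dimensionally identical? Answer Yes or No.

Left side:
  C = s·A.
  Ω = kg·m²·s⁻³·A⁻².
  So Ω⁻² = kg⁻²·m⁻⁴·s⁶·A⁴.
  W = kg·m²·s⁻³.
  So W⁻¹ = kg⁻¹·m⁻²·s³.
  Combining: C·Ω⁻²·W⁻¹ = (s·A) · (kg⁻²·m⁻⁴·s⁶·A⁴) · (kg⁻¹·m⁻²·s³) = kg⁻³·m⁻⁶·s¹⁰·A⁵.
Right side:
  Ω = V/A (resistance = voltage per current),
      = kg·m²·s⁻³·A⁻².
  So Ω⁻² = kg⁻²·m⁻⁴·s⁶·A⁴.
  C = A·s = s·A (charge = current × time).
  Wb = V·s (flux: a volt is a weber per second),
      = kg·m²·s⁻²·A⁻¹.
  So Wb⁻¹ = kg⁻¹·m⁻²·s²·A.
  T = Wb/m² (flux density = flux per area),
      = kg·s⁻²·A⁻¹.
  Hz = 1/s = s⁻¹ (frequency is cycles per second).
  So Hz⁻¹ = s.
  W = J/s (power = energy per time),
      = kg·m²·s⁻³.
  So W⁻¹ = kg⁻¹·m⁻²·s³.
  Combining: Ω⁻²·C·Wb⁻¹·m²·T·Hz⁻¹·W⁻¹ = (kg⁻²·m⁻⁴·s⁶·A⁴) · (s·A) · (kg⁻¹·m⁻²·s²·A) · m² · (kg·s⁻²·A⁻¹) · s · (kg⁻¹·m⁻²·s³) = kg⁻³·m⁻⁶·s¹¹·A⁵.
Left is kg⁻³·m⁻⁶·s¹⁰·A⁵; right is kg⁻³·m⁻⁶·s¹¹·A⁵ — different.

No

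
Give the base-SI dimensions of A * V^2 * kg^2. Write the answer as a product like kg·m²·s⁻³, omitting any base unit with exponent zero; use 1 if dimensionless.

V = kg·m²·s⁻³·A⁻¹.
So V² = kg²·m⁴·s⁻⁶·A⁻².
Combining: A·V²·kg² = A · (kg²·m⁴·s⁻⁶·A⁻²) · kg² = kg⁴·m⁴·s⁻⁶·A⁻¹.

kg⁴·m⁴·s⁻⁶·A⁻¹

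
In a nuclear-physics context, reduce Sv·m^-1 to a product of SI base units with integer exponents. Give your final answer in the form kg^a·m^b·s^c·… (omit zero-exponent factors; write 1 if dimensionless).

m·s⁻²

Sv = J/kg (equivalent dose = energy per mass),
    = m²·s⁻².
Combining: Sv·m⁻¹ = (m²·s⁻²) · m⁻¹ = m·s⁻².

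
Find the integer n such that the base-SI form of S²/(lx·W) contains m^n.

lx = lm/m² (illuminance = luminous flux per area),
    = m⁻²·cd.
So lx⁻¹ = m²·cd⁻¹.
S = 1/Ω (conductance is reciprocal resistance),
    = kg⁻¹·m⁻²·s³·A².
So S² = kg⁻²·m⁻⁴·s⁶·A⁴.
W = J/s (power = energy per time),
    = kg·m²·s⁻³.
So W⁻¹ = kg⁻¹·m⁻²·s³.
Combining: lx⁻¹·S²·W⁻¹ = (m²·cd⁻¹) · (kg⁻²·m⁻⁴·s⁶·A⁴) · (kg⁻¹·m⁻²·s³) = kg⁻³·m⁻⁴·s⁹·A⁴·cd⁻¹.
The exponent of m is -4.

-4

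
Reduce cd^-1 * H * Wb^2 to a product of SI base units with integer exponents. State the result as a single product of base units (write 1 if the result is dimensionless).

H = Wb/A (inductance = flux per current),
    = kg·m²·s⁻²·A⁻².
Wb = V·s (flux: a volt is a weber per second),
    = kg·m²·s⁻²·A⁻¹.
So Wb² = kg²·m⁴·s⁻⁴·A⁻².
Combining: cd⁻¹·H·Wb² = cd⁻¹ · (kg·m²·s⁻²·A⁻²) · (kg²·m⁴·s⁻⁴·A⁻²) = kg³·m⁶·s⁻⁶·A⁻⁴·cd⁻¹.

kg³·m⁶·s⁻⁶·A⁻⁴·cd⁻¹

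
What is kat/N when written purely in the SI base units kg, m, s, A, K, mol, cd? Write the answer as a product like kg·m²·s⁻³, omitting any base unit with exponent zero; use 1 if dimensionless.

kg⁻¹·m⁻¹·s·mol

N = kg·m·s⁻².
So N⁻¹ = kg⁻¹·m⁻¹·s².
kat = s⁻¹·mol.
Combining: N⁻¹·kat = (kg⁻¹·m⁻¹·s²) · (s⁻¹·mol) = kg⁻¹·m⁻¹·s·mol.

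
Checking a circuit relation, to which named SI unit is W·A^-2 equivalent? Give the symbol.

W = kg·m²·s⁻³.
Combining: W·A⁻² = (kg·m²·s⁻³) · A⁻² = kg·m²·s⁻³·A⁻².
kg·m²·s⁻³·A⁻² is the base-SI form of the ohm.

Ω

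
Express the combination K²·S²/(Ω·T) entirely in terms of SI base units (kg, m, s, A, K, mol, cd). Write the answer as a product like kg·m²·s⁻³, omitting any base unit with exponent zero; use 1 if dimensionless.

Ω = kg·m²·s⁻³·A⁻².
So Ω⁻¹ = kg⁻¹·m⁻²·s³·A².
T = kg·s⁻²·A⁻¹.
So T⁻¹ = kg⁻¹·s²·A.
S = kg⁻¹·m⁻²·s³·A².
So S² = kg⁻²·m⁻⁴·s⁶·A⁴.
Combining: Ω⁻¹·T⁻¹·K²·S² = (kg⁻¹·m⁻²·s³·A²) · (kg⁻¹·s²·A) · K² · (kg⁻²·m⁻⁴·s⁶·A⁴) = kg⁻⁴·m⁻⁶·s¹¹·A⁷·K².

kg⁻⁴·m⁻⁶·s¹¹·A⁷·K²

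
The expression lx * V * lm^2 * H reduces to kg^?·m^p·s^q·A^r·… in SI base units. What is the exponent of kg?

2

lx = lm/m² (illuminance = luminous flux per area),
    = m⁻²·cd.
V = W/A (potential = power per current),
    = kg·m²·s⁻³·A⁻¹.
lm = cd·sr = cd (luminous flux; sr is dimensionless).
So lm² = cd².
H = Wb/A (inductance = flux per current),
    = kg·m²·s⁻²·A⁻².
Combining: lx·V·lm²·H = (m⁻²·cd) · (kg·m²·s⁻³·A⁻¹) · cd² · (kg·m²·s⁻²·A⁻²) = kg²·m²·s⁻⁵·A⁻³·cd³.
The exponent of kg is 2.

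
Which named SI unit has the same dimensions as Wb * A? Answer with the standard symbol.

Wb = kg·m²·s⁻²·A⁻¹.
Combining: Wb·A = (kg·m²·s⁻²·A⁻¹) · A = kg·m²·s⁻².
kg·m²·s⁻² is the base-SI form of the joule.

J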